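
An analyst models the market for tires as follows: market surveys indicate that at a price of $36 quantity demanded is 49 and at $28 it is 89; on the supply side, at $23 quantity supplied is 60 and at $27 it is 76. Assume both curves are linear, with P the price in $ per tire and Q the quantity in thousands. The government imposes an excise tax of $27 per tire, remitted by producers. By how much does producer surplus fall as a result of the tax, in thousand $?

Producer surplus falls by $810 thousand.

Demand slope: (89 − 49)/(28 − 36) = -5, so Qd = 229 − 5P.
Supply slope: (76 − 60)/(27 − 23) = 4, so Qs = 4P − 32.
Without the tax, 229 − 5P = 4P − 32 gives 9P = 261, so P* = $29 and Q* = 84.
With the tax collected from producers, supply shifts: Qs = 4(P − 27) − 32.
New equilibrium: buyers pay $41, producers receive $14, Q = 24. (Wedge: Pb − Ps = 27.)
ΔPS is the trapezoid between Q = 24 and Q = 84 of height $15: ½ · (84 + 24) · 15 = $810.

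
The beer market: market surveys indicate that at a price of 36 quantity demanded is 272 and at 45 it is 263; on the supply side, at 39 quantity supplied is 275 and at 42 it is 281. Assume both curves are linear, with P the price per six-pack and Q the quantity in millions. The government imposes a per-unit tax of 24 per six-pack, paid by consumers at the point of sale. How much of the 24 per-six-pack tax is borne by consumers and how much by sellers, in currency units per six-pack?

Demand slope: (263 − 272)/(45 − 36) = -1, so Qd = 308 − P.
Supply slope: (281 − 275)/(42 − 39) = 2, so Qs = 2P + 197.
Without the tax, 308 − P = 2P + 197 gives 3P = 111, so P* = 37 and Q* = 271.
With the tax collected from consumers, demand (in seller-price terms) shifts: Qd = 308 − (P + 24).
Solving gives Q = 255 with consumers paying 53 and sellers receiving 29 (the 24 wedge).
Burden on consumers: 16; on sellers: 8. (They sum to 24.)

Consumers bear 16 per six-pack; sellers bear 8 per six-pack.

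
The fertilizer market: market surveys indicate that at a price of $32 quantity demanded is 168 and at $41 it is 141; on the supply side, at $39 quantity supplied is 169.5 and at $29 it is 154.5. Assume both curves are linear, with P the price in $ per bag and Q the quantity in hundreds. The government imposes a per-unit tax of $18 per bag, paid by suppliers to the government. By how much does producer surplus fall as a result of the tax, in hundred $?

Demand slope: (141 − 168)/(41 − 32) = -3, so Qd = 264 − 3P.
Supply slope: (154.5 − 169.5)/(29 − 39) = 1.5, so Qs = 1.5P + 111.
Before the tax: set 264 − 3P = 1.5P + 111 → P* = $34, Q* = 162.
With the tax collected from suppliers, supply shifts: Qs = 1.5(P − 18) + 111.
Solving gives Q = 144 with consumers paying $40 and suppliers receiving $22 (the $18 wedge).
ΔPS is the trapezoid between Q = 144 and Q = 162 of height $12: ½ · (162 + 144) · 12 = $1836.

Producer surplus falls by $1836 hundred.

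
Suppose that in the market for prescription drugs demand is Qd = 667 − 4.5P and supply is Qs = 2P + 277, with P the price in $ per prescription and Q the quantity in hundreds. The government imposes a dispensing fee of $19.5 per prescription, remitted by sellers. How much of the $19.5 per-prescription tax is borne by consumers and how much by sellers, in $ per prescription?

Consumers bear $6 per prescription; sellers bear $13.5 per prescription.

Before the tax: set 667 − 4.5P = 2P + 277 → P* = $60, Q* = 397.
With the tax collected from sellers, supply shifts: Qs = 2(P − 19.5) + 277.
Solving gives Q = 370 with consumers paying $66 and sellers receiving $46.5 (the $19.5 wedge).
Burden on consumers: $6; on sellers: $13.5. (They sum to $19.5.)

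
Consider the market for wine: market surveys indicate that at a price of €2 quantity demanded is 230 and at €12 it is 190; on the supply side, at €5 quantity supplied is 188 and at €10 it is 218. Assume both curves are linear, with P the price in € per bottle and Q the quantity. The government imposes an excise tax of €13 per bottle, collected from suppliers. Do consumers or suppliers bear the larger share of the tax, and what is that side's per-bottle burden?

Demand slope: (190 − 230)/(12 − 2) = -4, so Qd = 238 − 4P.
Supply slope: (218 − 188)/(10 − 5) = 6, so Qs = 6P + 158.
Before the tax: set 238 − 4P = 6P + 158 → P* = €8, Q* = 206.
With the tax collected from suppliers, supply shifts: Qs = 6(P − 13) + 158.
Solving gives Q = 174.8 with consumers paying €15.8 and suppliers receiving €2.8 (the €13 wedge).
Per-bottle burden: consumers €7.8, suppliers €5.2.
Consumers take the larger share because demand is less price-elastic here (demand slope 4 vs supply slope 6).

Consumers bear the larger share: €7.8 per bottle.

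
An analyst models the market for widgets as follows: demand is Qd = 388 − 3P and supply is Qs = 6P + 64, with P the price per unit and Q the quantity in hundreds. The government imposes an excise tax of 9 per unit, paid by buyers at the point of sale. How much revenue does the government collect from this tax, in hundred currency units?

Without the tax, 388 − 3P = 6P + 64 gives 9P = 324, so P* = 36 and Q* = 280.
With the tax collected from buyers, demand (in seller-price terms) shifts: Qd = 388 − 3(P + 9).
Solving gives Q = 262 with buyers paying 42 and sellers receiving 33 (the 9 wedge).
Revenue = t · Q = 9 · 262 = 2358.

Tax revenue = 2358 hundred.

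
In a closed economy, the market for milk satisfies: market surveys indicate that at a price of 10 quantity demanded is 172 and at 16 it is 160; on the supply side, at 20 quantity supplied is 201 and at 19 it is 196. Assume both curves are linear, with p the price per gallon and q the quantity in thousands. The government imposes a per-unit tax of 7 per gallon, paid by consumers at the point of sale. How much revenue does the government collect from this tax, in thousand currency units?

Tax revenue = 1092 thousand.

Demand slope: (160 − 172)/(16 − 10) = -2, so qd = 192 − 2p.
Supply slope: (196 − 201)/(19 − 20) = 5, so qs = 5p + 101.
Before the tax: set 192 − 2p = 5p + 101 → p* = 13, q* = 166.
With the tax collected from consumers, demand (in seller-price terms) shifts: qd = 192 − 2(p + 7).
Solving gives q = 156 with consumers paying 18 and sellers receiving 11 (the 7 wedge).
Revenue = t · Q = 7 · 156 = 1092.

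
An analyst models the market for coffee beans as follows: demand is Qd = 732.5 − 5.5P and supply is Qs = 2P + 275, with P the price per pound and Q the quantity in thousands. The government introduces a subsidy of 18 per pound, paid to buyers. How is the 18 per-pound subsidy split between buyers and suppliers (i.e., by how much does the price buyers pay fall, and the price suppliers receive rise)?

Without the subsidy, 732.5 − 5.5P = 2P + 275 gives 7.5P = 457.5, so P* = 61 and Q* = 397.
With a per-unit subsidy paid to buyers, each effectively pays P − 18, so demand becomes Qd = 732.5 − 5.5(P − 18).
Solving gives Q = 423.4 with buyers paying 56.2 and suppliers receiving 74.2 (the 18 wedge).
Gain to buyers: 4.8; to suppliers: 13.2. (They sum to 18.)

Buyers gain 4.8 per pound; suppliers gain 13.2 per pound.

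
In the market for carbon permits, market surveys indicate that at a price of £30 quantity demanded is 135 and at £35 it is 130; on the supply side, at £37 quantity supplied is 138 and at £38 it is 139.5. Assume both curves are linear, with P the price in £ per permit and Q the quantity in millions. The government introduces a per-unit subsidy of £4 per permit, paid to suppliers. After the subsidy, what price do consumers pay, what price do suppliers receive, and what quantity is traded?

Demand slope: (130 − 135)/(35 − 30) = -1, so Qd = 165 − P.
Supply slope: (139.5 − 138)/(38 − 37) = 1.5, so Qs = 1.5P + 82.5.
Before the subsidy: set 165 − P = 1.5P + 82.5 → P* = £33, Q* = 132.
With a per-unit subsidy paid to suppliers, each receives P + 4 per unit sold, so supply becomes Qs = 1.5(P + 4) + 82.5.
New equilibrium: consumers pay £30.6, suppliers receive £34.6, Q = 134.4. (Wedge: Pb − Ps = −4.)

Consumers pay £30.6; suppliers receive £34.6; quantity = 134.4.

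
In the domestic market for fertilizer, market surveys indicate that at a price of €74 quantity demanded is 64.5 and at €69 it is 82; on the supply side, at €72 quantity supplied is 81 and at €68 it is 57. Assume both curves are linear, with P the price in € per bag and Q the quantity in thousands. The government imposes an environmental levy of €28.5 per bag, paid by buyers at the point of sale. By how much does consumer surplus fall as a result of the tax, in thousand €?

Demand slope: (82 − 64.5)/(69 − 74) = -3.5, so Qd = 323.5 − 3.5P.
Supply slope: (57 − 81)/(68 − 72) = 6, so Qs = 6P − 351.
Before the tax: set 323.5 − 3.5P = 6P − 351 → P* = €71, Q* = 75.
With the tax collected from buyers, demand (in seller-price terms) shifts: Qd = 323.5 − 3.5(P + 28.5).
New equilibrium: buyers pay €89, suppliers receive €60.5, Q = 12. (Wedge: Pb − Ps = 28.5.)
ΔCS is the trapezoid between Q = 12 and Q = 75 of height €18: ½ · (75 + 12) · 18 = €783.

Consumer surplus falls by €783 thousand.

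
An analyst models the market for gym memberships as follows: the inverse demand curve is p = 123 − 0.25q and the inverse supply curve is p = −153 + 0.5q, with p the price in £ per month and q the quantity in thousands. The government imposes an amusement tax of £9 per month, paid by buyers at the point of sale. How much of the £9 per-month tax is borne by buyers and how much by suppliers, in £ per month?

Rewrite in direct form: qd = 492 − 4p and qs = 2p + 306.
Without the tax, 492 − 4p = 2p + 306 gives 6p = 186, so p* = £31 and q* = 368.
With the tax collected from buyers, demand (in seller-price terms) shifts: qd = 492 − 4(p + 9).
New equilibrium: buyers pay £34, suppliers receive £25, q = 356. (Wedge: pb − ps = 9.)
Burden on buyers: £3; on suppliers: £6. (They sum to £9.)
The less price-elastic side of the market bears the larger share of a per-unit tax.

Buyers bear £3 per month; suppliers bear £6 per month.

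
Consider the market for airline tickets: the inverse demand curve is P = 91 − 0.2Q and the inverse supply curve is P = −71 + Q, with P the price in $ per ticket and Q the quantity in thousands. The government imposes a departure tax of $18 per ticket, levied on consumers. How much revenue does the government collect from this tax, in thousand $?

Tax revenue = $2160 thousand.

Rewrite in direct form: Qd = 455 − 5P and Qs = P + 71.
Before the tax: set 455 − 5P = P + 71 → P* = $64, Q* = 135.
With the tax collected from consumers, demand (in seller-price terms) shifts: Qd = 455 − 5(P + 18).
New equilibrium: consumers pay $67, producers receive $49, Q = 120. (Wedge: Pb − Ps = 18.)
Revenue = t · Q = 18 · 120 = $2160.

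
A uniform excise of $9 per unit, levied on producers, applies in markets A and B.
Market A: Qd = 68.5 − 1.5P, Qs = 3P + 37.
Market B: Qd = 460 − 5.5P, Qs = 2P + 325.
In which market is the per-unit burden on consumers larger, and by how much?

Market A, by $3.6.

Market A: pre-tax P* = $7, Q* = 58; post-tax Q = 49; per-unit burden on consumers = $6.
Market B: pre-tax P* = $18, Q* = 361; post-tax Q = 347.8; per-unit burden on consumers = $2.4.
Difference: $6 vs $2.4 → market A is larger by $3.6.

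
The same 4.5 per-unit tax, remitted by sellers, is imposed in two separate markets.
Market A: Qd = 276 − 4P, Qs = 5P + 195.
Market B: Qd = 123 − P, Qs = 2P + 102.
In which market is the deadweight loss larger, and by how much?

Market A, by 15.75.

Market A: pre-tax P* = 9, Q* = 240; post-tax Q = 230; deadweight loss = 22.5.
Market B: pre-tax P* = 7, Q* = 116; post-tax Q = 113; deadweight loss = 6.75.
Difference: 22.5 vs 6.75 → market A is larger by 15.75.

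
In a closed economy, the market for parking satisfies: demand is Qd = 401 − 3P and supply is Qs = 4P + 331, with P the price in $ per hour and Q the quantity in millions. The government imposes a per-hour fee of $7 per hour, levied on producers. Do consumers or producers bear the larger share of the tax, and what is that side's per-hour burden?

Consumers bear the larger share: $4 per hour.

Before the tax: set 401 − 3P = 4P + 331 → P* = $10, Q* = 371.
With the tax collected from producers, supply shifts: Qs = 4(P − 7) + 331.
Solving gives Q = 359 with consumers paying $14 and producers receiving $7 (the $7 wedge).
Per-hour burden: consumers $4, producers $3.
Consumers take the larger share because demand is less price-elastic here (demand slope 3 vs supply slope 4).
The less price-elastic side of the market bears the larger share of a per-unit tax.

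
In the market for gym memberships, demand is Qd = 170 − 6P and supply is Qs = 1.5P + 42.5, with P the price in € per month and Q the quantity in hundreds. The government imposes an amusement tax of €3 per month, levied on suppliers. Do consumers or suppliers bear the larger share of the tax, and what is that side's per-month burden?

Before the tax: set 170 − 6P = 1.5P + 42.5 → P* = €17, Q* = 68.
With the tax collected from suppliers, supply shifts: Qs = 1.5(P − 3) + 42.5.
Solving gives Q = 64.4 with consumers paying €17.6 and suppliers receiving €14.6 (the €3 wedge).
Per-month burden: consumers €0.6, suppliers €2.4.
Suppliers take the larger share because supply is less price-elastic here (demand slope 6 vs supply slope 1.5).
The less price-elastic side of the market bears the larger share of a per-unit tax.

Suppliers bear the larger share: €2.4 per month.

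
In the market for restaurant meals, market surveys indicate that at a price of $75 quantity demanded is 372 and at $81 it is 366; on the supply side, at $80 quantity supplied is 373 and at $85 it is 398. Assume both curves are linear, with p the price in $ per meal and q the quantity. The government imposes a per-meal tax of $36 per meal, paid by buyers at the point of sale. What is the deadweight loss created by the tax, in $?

Demand slope: (366 − 372)/(81 − 75) = -1, so qd = 447 − p.
Supply slope: (398 − 373)/(85 − 80) = 5, so qs = 5p − 27.
Without the tax, 447 − p = 5p − 27 gives 6p = 474, so p* = $79 and q* = 368.
With the tax collected from buyers, demand (in seller-price terms) shifts: qd = 447 − (p + 36).
New equilibrium: buyers pay $109, suppliers receive $73, q = 338. (Wedge: pb − ps = 36.)
Quantity falls by |ΔQ| = |368 − 338| = 30.
DWL = ½ · t · |ΔQ| = ½ · 36 · 30 = $540.

Deadweight loss = $540.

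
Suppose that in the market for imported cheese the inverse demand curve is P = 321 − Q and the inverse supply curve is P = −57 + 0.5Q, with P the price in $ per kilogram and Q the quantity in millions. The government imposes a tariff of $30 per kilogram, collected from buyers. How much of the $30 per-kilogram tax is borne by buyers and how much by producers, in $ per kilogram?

Inverting to Q(P) form: Qd = 321 − P; Qs = 2P + 114.
Before the tax: set 321 − P = 2P + 114 → P* = $69, Q* = 252.
With the tax collected from buyers, demand (in seller-price terms) shifts: Qd = 321 − (P + 30).
New equilibrium: buyers pay $89, producers receive $59, Q = 232. (Wedge: Pb − Ps = 30.)
Burden on buyers: $20; on producers: $10. (They sum to $30.)
The less price-elastic side of the market bears the larger share of a per-unit tax.

Buyers bear $20 per kilogram; producers bear $10 per kilogram.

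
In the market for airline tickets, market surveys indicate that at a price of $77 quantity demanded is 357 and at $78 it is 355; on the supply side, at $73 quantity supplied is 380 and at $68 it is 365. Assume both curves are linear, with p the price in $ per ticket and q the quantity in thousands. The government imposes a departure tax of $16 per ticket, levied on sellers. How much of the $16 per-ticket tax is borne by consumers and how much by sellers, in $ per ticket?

Consumers bear $9.6 per ticket; sellers bear $6.4 per ticket.

Demand slope: (355 − 357)/(78 − 77) = -2, so qd = 511 − 2p.
Supply slope: (365 − 380)/(68 − 73) = 3, so qs = 3p + 161.
Before the tax: set 511 − 2p = 3p + 161 → p* = $70, q* = 371.
With the tax collected from sellers, supply shifts: qs = 3(p − 16) + 161.
Solving gives q = 351.8 with consumers paying $79.6 and sellers receiving $63.6 (the $16 wedge).
Burden on consumers: $9.6; on sellers: $6.4. (They sum to $16.)
The less price-elastic side of the market bears the larger share of a per-unit tax.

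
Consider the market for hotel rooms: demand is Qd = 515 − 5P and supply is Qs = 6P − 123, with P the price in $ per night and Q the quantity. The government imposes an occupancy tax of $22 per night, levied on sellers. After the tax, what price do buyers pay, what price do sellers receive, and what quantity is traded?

Without the tax, 515 − 5P = 6P − 123 gives 11P = 638, so P* = $58 and Q* = 225.
With the tax collected from sellers, supply shifts: Qs = 6(P − 22) − 123.
New equilibrium: buyers pay $70, sellers receive $48, Q = 165. (Wedge: Pb − Ps = 22.)
The less price-elastic side of the market bears the larger share of a per-unit tax.

Buyers pay $70; sellers receive $48; quantity = 165.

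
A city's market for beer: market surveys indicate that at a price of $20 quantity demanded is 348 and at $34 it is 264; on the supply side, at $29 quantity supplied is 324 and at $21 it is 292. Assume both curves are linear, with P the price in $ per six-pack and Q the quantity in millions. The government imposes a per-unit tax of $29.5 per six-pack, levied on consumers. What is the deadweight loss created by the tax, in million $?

Demand slope: (264 − 348)/(34 − 20) = -6, so Qd = 468 − 6P.
Supply slope: (292 − 324)/(21 − 29) = 4, so Qs = 4P + 208.
Without the tax, 468 − 6P = 4P + 208 gives 10P = 260, so P* = $26 and Q* = 312.
With the tax collected from consumers, demand (in seller-price terms) shifts: Qd = 468 − 6(P + 29.5).
Solving gives Q = 241.2 with consumers paying $37.8 and sellers receiving $8.3 (the $29.5 wedge).
Quantity falls by |ΔQ| = |312 − 241.2| = 70.8.
DWL = ½ · t · |ΔQ| = ½ · 29.5 · 70.8 = $1044.3.

Deadweight loss = $1044.3 million.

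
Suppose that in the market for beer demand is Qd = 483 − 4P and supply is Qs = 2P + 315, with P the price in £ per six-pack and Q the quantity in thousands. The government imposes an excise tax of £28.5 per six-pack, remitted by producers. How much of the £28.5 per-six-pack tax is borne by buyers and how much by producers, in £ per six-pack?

Buyers bear £9.5 per six-pack; producers bear £19 per six-pack.

Before the tax: set 483 − 4P = 2P + 315 → P* = £28, Q* = 371.
With the tax collected from producers, supply shifts: Qs = 2(P − 28.5) + 315.
Solving gives Q = 333 with buyers paying £37.5 and producers receiving £9 (the £28.5 wedge).
Burden on buyers: £9.5; on producers: £19. (They sum to £28.5.)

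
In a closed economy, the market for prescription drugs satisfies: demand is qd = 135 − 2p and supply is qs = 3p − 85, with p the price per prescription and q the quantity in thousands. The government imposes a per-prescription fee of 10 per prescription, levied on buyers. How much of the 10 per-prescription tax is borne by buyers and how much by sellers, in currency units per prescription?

Without the tax, 135 − 2p = 3p − 85 gives 5p = 220, so p* = 44 and q* = 47.
With the tax collected from buyers, demand (in seller-price terms) shifts: qd = 135 − 2(p + 10).
Solving gives q = 35 with buyers paying 50 and sellers receiving 40 (the 10 wedge).
Burden on buyers: 6; on sellers: 4. (They sum to 10.)

Buyers bear 6 per prescription; sellers bear 4 per prescription.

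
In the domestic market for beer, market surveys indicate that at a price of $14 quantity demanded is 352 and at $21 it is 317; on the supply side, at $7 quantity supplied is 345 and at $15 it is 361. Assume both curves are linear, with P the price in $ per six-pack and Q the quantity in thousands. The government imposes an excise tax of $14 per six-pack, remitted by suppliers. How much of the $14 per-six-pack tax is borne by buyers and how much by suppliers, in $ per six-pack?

Buyers bear $4 per six-pack; suppliers bear $10 per six-pack.

Demand slope: (317 − 352)/(21 − 14) = -5, so Qd = 422 − 5P.
Supply slope: (361 − 345)/(15 − 7) = 2, so Qs = 2P + 331.
Before the tax: set 422 − 5P = 2P + 331 → P* = $13, Q* = 357.
With the tax collected from suppliers, supply shifts: Qs = 2(P − 14) + 331.
Solving gives Q = 337 with buyers paying $17 and suppliers receiving $3 (the $14 wedge).
Burden on buyers: $4; on suppliers: $10. (They sum to $14.)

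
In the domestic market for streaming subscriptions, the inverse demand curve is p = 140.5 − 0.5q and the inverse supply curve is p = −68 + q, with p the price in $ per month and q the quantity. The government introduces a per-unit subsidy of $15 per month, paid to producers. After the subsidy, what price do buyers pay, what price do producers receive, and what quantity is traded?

Inverting to q(p) form: qd = 281 − 2p; qs = p + 68.
Without the subsidy, 281 − 2p = p + 68 gives 3p = 213, so p* = $71 and q* = 139.
With a per-unit subsidy paid to producers, each receives p + 15 per unit sold, so supply becomes qs = (p + 15) + 68.
Solving gives q = 149 with buyers paying $66 and producers receiving $81 (the $15 wedge).

Buyers pay $66; producers receive $81; quantity = 149.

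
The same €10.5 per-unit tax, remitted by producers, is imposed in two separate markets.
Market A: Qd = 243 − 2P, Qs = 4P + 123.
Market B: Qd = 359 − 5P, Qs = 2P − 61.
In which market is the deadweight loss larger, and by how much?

Market B, by €5.25.

Market A: pre-tax P* = €20, Q* = 203; post-tax Q = 189; deadweight loss = €73.5.
Market B: pre-tax P* = €60, Q* = 59; post-tax Q = 44; deadweight loss = €78.75.
Difference: €73.5 vs €78.75 → market B is larger by €5.25.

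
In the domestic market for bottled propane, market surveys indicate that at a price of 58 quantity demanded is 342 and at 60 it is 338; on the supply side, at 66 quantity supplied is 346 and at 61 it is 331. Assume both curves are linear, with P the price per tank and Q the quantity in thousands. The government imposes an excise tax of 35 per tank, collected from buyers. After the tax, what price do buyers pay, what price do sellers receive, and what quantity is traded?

Demand slope: (338 − 342)/(60 − 58) = -2, so Qd = 458 − 2P.
Supply slope: (331 − 346)/(61 − 66) = 3, so Qs = 3P + 148.
Without the tax, 458 − 2P = 3P + 148 gives 5P = 310, so P* = 62 and Q* = 334.
With the tax collected from buyers, demand (in seller-price terms) shifts: Qd = 458 − 2(P + 35).
Solving gives Q = 292 with buyers paying 83 and sellers receiving 48 (the 35 wedge).
The less price-elastic side of the market bears the larger share of a per-unit tax.

Buyers pay 83; sellers receive 48; quantity = 292.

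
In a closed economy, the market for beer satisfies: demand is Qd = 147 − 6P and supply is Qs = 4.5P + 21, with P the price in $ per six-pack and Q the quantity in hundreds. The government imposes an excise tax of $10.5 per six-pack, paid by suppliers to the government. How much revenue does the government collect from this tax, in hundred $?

Without the tax, 147 − 6P = 4.5P + 21 gives 10.5P = 126, so P* = $12 and Q* = 75.
With the tax collected from suppliers, supply shifts: Qs = 4.5(P − 10.5) + 21.
Solving gives Q = 48 with consumers paying $16.5 and suppliers receiving $6 (the $10.5 wedge).
Revenue = t · Q = 10.5 · 48 = $504.

Tax revenue = $504 hundred.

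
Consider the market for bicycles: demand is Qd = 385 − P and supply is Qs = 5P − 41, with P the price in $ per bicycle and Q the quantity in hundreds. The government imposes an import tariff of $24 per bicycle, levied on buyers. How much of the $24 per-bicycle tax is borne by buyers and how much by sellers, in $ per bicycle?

Without the tax, 385 − P = 5P − 41 gives 6P = 426, so P* = $71 and Q* = 314.
With the tax collected from buyers, demand (in seller-price terms) shifts: Qd = 385 − (P + 24).
New equilibrium: buyers pay $91, sellers receive $67, Q = 294. (Wedge: Pb − Ps = 24.)
Burden on buyers: $20; on sellers: $4. (They sum to $24.)

Buyers bear $20 per bicycle; sellers bear $4 per bicycle.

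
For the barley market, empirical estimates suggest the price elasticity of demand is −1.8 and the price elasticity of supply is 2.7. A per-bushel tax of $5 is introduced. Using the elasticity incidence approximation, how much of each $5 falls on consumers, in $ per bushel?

Incidence ratio: consumers' share ≈ εs / (εs + |εd|) = 2.7 / (2.7 + 1.8) = 0.6.
So consumers bear ≈ 0.6 × $5 = $3; sellers bear $2.

Consumers bear ≈ $3 per bushel.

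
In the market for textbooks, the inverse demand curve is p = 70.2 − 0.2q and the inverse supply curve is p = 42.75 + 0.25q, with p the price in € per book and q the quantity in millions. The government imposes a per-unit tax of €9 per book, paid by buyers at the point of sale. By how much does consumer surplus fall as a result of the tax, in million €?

Inverting to q(p) form: qd = 351 − 5p; qs = 4p − 171.
Before the tax: set 351 − 5p = 4p − 171 → p* = €58, q* = 61.
With the tax collected from buyers, demand (in seller-price terms) shifts: qd = 351 − 5(p + 9).
Solving gives q = 41 with buyers paying €62 and sellers receiving €53 (the €9 wedge).
ΔCS is the trapezoid between Q = 41 and Q = 61 of height €4: ½ · (61 + 41) · 4 = €204.

Consumer surplus falls by €204 million.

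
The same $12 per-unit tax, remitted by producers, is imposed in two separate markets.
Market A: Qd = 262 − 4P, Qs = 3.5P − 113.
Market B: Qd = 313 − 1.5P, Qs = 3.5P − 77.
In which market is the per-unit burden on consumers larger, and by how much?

Market A: pre-tax P* = $50, Q* = 62; post-tax Q = 39.6; per-unit burden on consumers = $5.6.
Market B: pre-tax P* = $78, Q* = 196; post-tax Q = 183.4; per-unit burden on consumers = $8.4.
Difference: $5.6 vs $8.4 → market B is larger by $2.8.

Market B, by $2.8.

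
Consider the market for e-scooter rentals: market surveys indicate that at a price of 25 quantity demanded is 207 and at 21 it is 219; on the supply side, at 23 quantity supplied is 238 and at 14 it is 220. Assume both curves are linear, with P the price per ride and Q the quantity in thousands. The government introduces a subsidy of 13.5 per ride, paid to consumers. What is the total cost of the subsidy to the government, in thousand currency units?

Government outlay = 3296.7 thousand.

Demand slope: (219 − 207)/(21 − 25) = -3, so Qd = 282 − 3P.
Supply slope: (220 − 238)/(14 − 23) = 2, so Qs = 2P + 192.
Without the subsidy, 282 − 3P = 2P + 192 gives 5P = 90, so P* = 18 and Q* = 228.
With a per-unit subsidy paid to consumers, each effectively pays P − 13.5, so demand becomes Qd = 282 − 3(P − 13.5).
Solving gives Q = 244.2 with consumers paying 12.6 and sellers receiving 26.1 (the 13.5 wedge).
Outlay = t · Q = 13.5 · 244.2 = 3296.7.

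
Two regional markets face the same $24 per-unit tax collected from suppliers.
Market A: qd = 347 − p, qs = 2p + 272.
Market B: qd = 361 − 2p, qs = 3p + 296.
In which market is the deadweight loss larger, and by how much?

Market A: pre-tax p* = $25, q* = 322; post-tax q = 306; deadweight loss = $192.
Market B: pre-tax p* = $13, q* = 335; post-tax q = 306.2; deadweight loss = $345.6.
Difference: $192 vs $345.6 → market B is larger by $153.6.

Market B, by $153.6.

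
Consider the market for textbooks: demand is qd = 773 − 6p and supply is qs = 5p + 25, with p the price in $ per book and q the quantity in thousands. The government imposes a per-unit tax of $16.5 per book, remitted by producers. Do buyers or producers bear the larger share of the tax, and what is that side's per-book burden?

Without the tax, 773 − 6p = 5p + 25 gives 11p = 748, so p* = $68 and q* = 365.
With the tax collected from producers, supply shifts: qs = 5(p − 16.5) + 25.
New equilibrium: buyers pay $75.5, producers receive $59, q = 320. (Wedge: pb − ps = 16.5.)
Per-book burden: buyers $7.5, producers $9.
Producers take the larger share because supply is less price-elastic here (demand slope 6 vs supply slope 5).

Producers bear the larger share: $9 per book.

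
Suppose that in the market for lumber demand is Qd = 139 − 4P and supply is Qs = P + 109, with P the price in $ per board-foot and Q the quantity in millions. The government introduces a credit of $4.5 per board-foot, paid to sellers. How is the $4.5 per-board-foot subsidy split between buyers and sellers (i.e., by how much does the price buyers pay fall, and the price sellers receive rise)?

Before the subsidy: set 139 − 4P = P + 109 → P* = $6, Q* = 115.
With a per-unit subsidy paid to sellers, each receives P + 4.5 per unit sold, so supply becomes Qs = (P + 4.5) + 109.
New equilibrium: buyers pay $5.1, sellers receive $9.6, Q = 118.6. (Wedge: Pb − Ps = −4.5.)
Gain to buyers: $0.9; to sellers: $3.6. (They sum to $4.5.)

Buyers gain $0.9 per board-foot; sellers gain $3.6 per board-foot.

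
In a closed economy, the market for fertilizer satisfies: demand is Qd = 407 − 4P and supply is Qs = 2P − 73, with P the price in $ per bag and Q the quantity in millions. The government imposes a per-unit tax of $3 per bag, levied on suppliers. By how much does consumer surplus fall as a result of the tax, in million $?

Consumer surplus falls by $85 million.

Without the tax, 407 − 4P = 2P − 73 gives 6P = 480, so P* = $80 and Q* = 87.
With the tax collected from suppliers, supply shifts: Qs = 2(P − 3) − 73.
Solving gives Q = 83 with buyers paying $81 and suppliers receiving $78 (the $3 wedge).
ΔCS is the trapezoid between Q = 83 and Q = 87 of height $1: ½ · (87 + 83) · 1 = $85.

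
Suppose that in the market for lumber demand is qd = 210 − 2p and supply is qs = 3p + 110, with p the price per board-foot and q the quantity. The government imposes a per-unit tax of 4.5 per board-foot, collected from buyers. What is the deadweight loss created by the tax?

Deadweight loss = 12.15.

Without the tax, 210 − 2p = 3p + 110 gives 5p = 100, so p* = 20 and q* = 170.
With the tax collected from buyers, demand (in seller-price terms) shifts: qd = 210 − 2(p + 4.5).
New equilibrium: buyers pay 22.7, sellers receive 18.2, q = 164.6. (Wedge: pb − ps = 4.5.)
Quantity falls by |ΔQ| = |170 − 164.6| = 5.4.
DWL = ½ · t · |ΔQ| = ½ · 4.5 · 5.4 = 12.15.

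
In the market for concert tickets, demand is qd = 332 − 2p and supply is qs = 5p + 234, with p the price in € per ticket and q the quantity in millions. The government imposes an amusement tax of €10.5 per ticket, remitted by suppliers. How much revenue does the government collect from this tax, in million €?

Tax revenue = €3034.5 million.

Before the tax: set 332 − 2p = 5p + 234 → p* = €14, q* = 304.
With the tax collected from suppliers, supply shifts: qs = 5(p − 10.5) + 234.
Solving gives q = 289 with buyers paying €21.5 and suppliers receiving €11 (the €10.5 wedge).
Revenue = t · Q = 10.5 · 289 = €3034.5.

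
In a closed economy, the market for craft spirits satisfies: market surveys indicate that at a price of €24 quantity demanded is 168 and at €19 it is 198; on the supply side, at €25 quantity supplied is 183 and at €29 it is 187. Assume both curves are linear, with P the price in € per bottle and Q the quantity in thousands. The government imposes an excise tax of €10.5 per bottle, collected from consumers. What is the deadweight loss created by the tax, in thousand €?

Demand slope: (198 − 168)/(19 − 24) = -6, so Qd = 312 − 6P.
Supply slope: (187 − 183)/(29 − 25) = 1, so Qs = P + 158.
Without the tax, 312 − 6P = P + 158 gives 7P = 154, so P* = €22 and Q* = 180.
With the tax collected from consumers, demand (in seller-price terms) shifts: Qd = 312 − 6(P + 10.5).
New equilibrium: consumers pay €23.5, producers receive €13, Q = 171. (Wedge: Pb − Ps = 10.5.)
Quantity falls by |ΔQ| = |180 − 171| = 9.
DWL = ½ · t · |ΔQ| = ½ · 10.5 · 9 = €47.25.

Deadweight loss = €47.25 thousand.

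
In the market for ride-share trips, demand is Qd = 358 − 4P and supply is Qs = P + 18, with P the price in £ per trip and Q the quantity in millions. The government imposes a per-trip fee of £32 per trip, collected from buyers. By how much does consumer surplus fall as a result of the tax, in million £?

Consumer surplus falls by £468.48 million.

Without the tax, 358 − 4P = P + 18 gives 5P = 340, so P* = £68 and Q* = 86.
With the tax collected from buyers, demand (in seller-price terms) shifts: Qd = 358 − 4(P + 32).
Solving gives Q = 60.4 with buyers paying £74.4 and sellers receiving £42.4 (the £32 wedge).
ΔCS is the trapezoid between Q = 60.4 and Q = 86 of height £6.4: ½ · (86 + 60.4) · 6.4 = £468.48.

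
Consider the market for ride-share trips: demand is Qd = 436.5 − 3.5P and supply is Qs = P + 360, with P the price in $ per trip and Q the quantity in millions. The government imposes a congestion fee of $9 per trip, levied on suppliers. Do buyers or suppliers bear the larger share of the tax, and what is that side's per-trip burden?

Suppliers bear the larger share: $7 per trip.

Before the tax: set 436.5 − 3.5P = P + 360 → P* = $17, Q* = 377.
With the tax collected from suppliers, supply shifts: Qs = (P − 9) + 360.
Solving gives Q = 370 with buyers paying $19 and suppliers receiving $10 (the $9 wedge).
Per-trip burden: buyers $2, suppliers $7.
Suppliers take the larger share because supply is less price-elastic here (demand slope 3.5 vs supply slope 1).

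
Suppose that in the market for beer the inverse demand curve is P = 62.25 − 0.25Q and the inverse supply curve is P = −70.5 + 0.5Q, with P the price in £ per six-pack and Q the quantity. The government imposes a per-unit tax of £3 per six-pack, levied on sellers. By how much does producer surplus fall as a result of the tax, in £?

Producer surplus falls by £350.

Rewrite in direct form: Qd = 249 − 4P and Qs = 2P + 141.
Without the tax, 249 − 4P = 2P + 141 gives 6P = 108, so P* = £18 and Q* = 177.
With the tax collected from sellers, supply shifts: Qs = 2(P − 3) + 141.
New equilibrium: consumers pay £19, sellers receive £16, Q = 173. (Wedge: Pb − Ps = 3.)
ΔPS is the trapezoid between Q = 173 and Q = 177 of height £2: ½ · (177 + 173) · 2 = £350.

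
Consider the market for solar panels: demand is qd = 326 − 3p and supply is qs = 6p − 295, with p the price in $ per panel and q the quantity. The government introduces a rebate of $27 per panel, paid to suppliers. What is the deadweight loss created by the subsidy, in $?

Deadweight loss = $729.

Before the subsidy: set 326 − 3p = 6p − 295 → p* = $69, q* = 119.
With a per-unit subsidy paid to suppliers, each receives p + 27 per unit sold, so supply becomes qs = 6(p + 27) − 295.
Solving gives q = 173 with buyers paying $51 and suppliers receiving $78 (the $27 wedge).
Quantity rises by |ΔQ| = |119 − 173| = 54.
DWL = ½ · t · |ΔQ| = ½ · 27 · 54 = $729.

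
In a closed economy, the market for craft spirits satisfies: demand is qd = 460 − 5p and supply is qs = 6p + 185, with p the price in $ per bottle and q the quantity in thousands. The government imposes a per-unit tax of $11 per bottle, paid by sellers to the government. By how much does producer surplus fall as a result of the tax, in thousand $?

Before the tax: set 460 − 5p = 6p + 185 → p* = $25, q* = 335.
With the tax collected from sellers, supply shifts: qs = 6(p − 11) + 185.
New equilibrium: buyers pay $31, sellers receive $20, q = 305. (Wedge: pb − ps = 11.)
ΔPS is the trapezoid between Q = 305 and Q = 335 of height $5: ½ · (335 + 305) · 5 = $1600.

Producer surplus falls by $1600 thousand.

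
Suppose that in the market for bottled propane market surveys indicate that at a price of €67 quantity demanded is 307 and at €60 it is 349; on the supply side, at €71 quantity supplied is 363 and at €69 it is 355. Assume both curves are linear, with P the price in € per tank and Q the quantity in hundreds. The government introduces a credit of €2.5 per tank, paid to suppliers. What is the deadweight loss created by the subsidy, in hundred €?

Deadweight loss = €7.5 hundred.

Demand slope: (349 − 307)/(60 − 67) = -6, so Qd = 709 − 6P.
Supply slope: (355 − 363)/(69 − 71) = 4, so Qs = 4P + 79.
Before the subsidy: set 709 − 6P = 4P + 79 → P* = €63, Q* = 331.
With a per-unit subsidy paid to suppliers, each receives P + 2.5 per unit sold, so supply becomes Qs = 4(P + 2.5) + 79.
Solving gives Q = 337 with consumers paying €62 and suppliers receiving €64.5 (the €2.5 wedge).
Quantity rises by |ΔQ| = |331 − 337| = 6.
DWL = ½ · t · |ΔQ| = ½ · 2.5 · 6 = €7.5.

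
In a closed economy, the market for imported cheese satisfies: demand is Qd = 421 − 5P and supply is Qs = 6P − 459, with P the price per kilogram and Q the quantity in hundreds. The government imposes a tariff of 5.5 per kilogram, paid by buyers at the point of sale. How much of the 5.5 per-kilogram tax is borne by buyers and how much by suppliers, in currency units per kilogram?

Buyers bear 3 per kilogram; suppliers bear 2.5 per kilogram.

Before the tax: set 421 − 5P = 6P − 459 → P* = 80, Q* = 21.
With the tax collected from buyers, demand (in seller-price terms) shifts: Qd = 421 − 5(P + 5.5).
New equilibrium: buyers pay 83, suppliers receive 77.5, Q = 6. (Wedge: Pb − Ps = 5.5.)
Burden on buyers: 3; on suppliers: 2.5. (They sum to 5.5.)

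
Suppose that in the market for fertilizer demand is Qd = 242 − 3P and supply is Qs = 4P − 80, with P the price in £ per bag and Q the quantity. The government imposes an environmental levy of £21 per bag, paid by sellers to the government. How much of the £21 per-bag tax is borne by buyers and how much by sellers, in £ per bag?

Buyers bear £12 per bag; sellers bear £9 per bag.

Before the tax: set 242 − 3P = 4P − 80 → P* = £46, Q* = 104.
With the tax collected from sellers, supply shifts: Qs = 4(P − 21) − 80.
Solving gives Q = 68 with buyers paying £58 and sellers receiving £37 (the £21 wedge).
Burden on buyers: £12; on sellers: £9. (They sum to £21.)
The less price-elastic side of the market bears the larger share of a per-unit tax.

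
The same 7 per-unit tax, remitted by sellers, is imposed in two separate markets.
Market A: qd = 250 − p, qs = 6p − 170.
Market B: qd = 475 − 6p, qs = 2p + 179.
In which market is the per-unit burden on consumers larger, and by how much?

Market A: pre-tax p* = 60, q* = 190; post-tax q = 184; per-unit burden on consumers = 6.
Market B: pre-tax p* = 37, q* = 253; post-tax q = 242.5; per-unit burden on consumers = 1.75.
Difference: 6 vs 1.75 → market A is larger by 4.25.

Market A, by 4.25.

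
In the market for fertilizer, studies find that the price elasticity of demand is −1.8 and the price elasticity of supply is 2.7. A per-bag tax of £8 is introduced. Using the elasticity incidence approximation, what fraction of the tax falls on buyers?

Incidence ratio: buyers' share ≈ εs / (εs + |εd|) = 2.7 / (2.7 + 1.8) = 0.6.
Supply is the more elastic side, so buyers bear the larger share.

Buyers' share ≈ 0.6.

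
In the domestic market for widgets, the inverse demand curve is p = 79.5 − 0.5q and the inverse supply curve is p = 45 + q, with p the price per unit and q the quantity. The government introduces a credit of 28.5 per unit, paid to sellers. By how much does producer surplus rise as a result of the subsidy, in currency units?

Producer surplus rises by 617.5.

Inverting to q(p) form: qd = 159 − 2p; qs = p − 45.
Before the subsidy: set 159 − 2p = p − 45 → p* = 68, q* = 23.
With a per-unit subsidy paid to sellers, each receives p + 28.5 per unit sold, so supply becomes qs = (p + 28.5) − 45.
Solving gives q = 42 with buyers paying 58.5 and sellers receiving 87 (the 28.5 wedge).
ΔPS is the trapezoid between Q = 42 and Q = 23 of height 19: ½ · (23 + 42) · 19 = 617.5.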